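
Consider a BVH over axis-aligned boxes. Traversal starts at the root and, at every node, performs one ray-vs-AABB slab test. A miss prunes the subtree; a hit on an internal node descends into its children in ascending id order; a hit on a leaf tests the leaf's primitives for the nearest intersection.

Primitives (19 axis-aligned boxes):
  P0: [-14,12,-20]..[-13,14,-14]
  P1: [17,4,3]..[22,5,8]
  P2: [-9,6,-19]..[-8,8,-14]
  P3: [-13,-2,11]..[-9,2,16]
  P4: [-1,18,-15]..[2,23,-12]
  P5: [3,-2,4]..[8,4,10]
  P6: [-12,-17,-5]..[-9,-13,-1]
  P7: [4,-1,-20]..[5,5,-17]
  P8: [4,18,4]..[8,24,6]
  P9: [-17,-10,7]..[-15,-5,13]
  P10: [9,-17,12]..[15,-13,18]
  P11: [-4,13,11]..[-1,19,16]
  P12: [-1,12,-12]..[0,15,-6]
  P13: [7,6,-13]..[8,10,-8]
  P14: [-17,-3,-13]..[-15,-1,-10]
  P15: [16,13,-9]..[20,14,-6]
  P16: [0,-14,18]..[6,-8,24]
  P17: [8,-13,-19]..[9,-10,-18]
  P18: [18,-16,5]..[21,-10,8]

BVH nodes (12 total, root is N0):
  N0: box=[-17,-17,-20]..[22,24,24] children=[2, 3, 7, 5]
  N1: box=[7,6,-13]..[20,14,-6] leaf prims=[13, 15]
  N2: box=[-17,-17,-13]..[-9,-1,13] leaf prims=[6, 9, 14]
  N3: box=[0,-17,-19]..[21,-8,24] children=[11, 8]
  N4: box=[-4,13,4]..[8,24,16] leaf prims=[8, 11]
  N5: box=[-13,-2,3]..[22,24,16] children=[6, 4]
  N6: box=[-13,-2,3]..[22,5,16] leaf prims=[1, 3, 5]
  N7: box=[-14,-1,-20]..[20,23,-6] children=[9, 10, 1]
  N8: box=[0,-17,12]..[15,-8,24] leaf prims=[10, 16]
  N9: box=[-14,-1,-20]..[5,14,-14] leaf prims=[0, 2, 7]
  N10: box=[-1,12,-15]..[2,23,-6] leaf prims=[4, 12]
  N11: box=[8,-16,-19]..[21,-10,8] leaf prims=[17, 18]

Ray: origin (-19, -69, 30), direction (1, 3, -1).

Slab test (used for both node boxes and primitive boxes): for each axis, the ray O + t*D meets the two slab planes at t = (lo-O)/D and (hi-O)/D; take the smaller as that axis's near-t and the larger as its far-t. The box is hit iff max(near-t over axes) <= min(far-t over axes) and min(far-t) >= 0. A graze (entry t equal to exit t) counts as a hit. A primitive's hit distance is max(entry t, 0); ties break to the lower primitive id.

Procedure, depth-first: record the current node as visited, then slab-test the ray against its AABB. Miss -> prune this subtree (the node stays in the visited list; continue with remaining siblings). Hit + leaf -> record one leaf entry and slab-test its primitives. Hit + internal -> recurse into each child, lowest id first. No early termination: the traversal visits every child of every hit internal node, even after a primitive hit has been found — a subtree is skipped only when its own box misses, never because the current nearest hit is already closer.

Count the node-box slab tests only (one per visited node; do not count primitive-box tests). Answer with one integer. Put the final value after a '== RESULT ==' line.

Traverse from the root:
N0 x:[2,41] y:[52/3,31] z:[6,50] -> hit [52/3,31], descend [2, 3, 5, 7]
  N2 x:[2,10] y:[52/3,68/3] z:[17,43] -> miss, prune
  N3 x:[19,40] y:[52/3,61/3] z:[6,49] -> hit [19,61/3], descend [8, 11]
    N8 x:[19,34] y:[52/3,61/3] z:[6,18] -> miss, prune
    N11 x:[27,40] y:[53/3,59/3] z:[22,49] -> miss, prune
  N5 x:[6,41] y:[67/3,31] z:[14,27] -> hit [67/3,27], descend [4, 6]
    N4 x:[15,27] y:[82/3,31] z:[14,26] -> miss, prune
    N6 x:[6,41] y:[67/3,74/3] z:[14,27] -> hit [67/3,74/3] leaf, test {P1(miss), P3(miss), P5@t=67/3}
  N7 x:[5,39] y:[68/3,92/3] z:[36,50] -> miss, prune

9 AABB tests over nodes [0, 2, 3, 8, 11, 5, 4, 6, 7]; 1 leaf entered; closest P5.

== RESULT ==
9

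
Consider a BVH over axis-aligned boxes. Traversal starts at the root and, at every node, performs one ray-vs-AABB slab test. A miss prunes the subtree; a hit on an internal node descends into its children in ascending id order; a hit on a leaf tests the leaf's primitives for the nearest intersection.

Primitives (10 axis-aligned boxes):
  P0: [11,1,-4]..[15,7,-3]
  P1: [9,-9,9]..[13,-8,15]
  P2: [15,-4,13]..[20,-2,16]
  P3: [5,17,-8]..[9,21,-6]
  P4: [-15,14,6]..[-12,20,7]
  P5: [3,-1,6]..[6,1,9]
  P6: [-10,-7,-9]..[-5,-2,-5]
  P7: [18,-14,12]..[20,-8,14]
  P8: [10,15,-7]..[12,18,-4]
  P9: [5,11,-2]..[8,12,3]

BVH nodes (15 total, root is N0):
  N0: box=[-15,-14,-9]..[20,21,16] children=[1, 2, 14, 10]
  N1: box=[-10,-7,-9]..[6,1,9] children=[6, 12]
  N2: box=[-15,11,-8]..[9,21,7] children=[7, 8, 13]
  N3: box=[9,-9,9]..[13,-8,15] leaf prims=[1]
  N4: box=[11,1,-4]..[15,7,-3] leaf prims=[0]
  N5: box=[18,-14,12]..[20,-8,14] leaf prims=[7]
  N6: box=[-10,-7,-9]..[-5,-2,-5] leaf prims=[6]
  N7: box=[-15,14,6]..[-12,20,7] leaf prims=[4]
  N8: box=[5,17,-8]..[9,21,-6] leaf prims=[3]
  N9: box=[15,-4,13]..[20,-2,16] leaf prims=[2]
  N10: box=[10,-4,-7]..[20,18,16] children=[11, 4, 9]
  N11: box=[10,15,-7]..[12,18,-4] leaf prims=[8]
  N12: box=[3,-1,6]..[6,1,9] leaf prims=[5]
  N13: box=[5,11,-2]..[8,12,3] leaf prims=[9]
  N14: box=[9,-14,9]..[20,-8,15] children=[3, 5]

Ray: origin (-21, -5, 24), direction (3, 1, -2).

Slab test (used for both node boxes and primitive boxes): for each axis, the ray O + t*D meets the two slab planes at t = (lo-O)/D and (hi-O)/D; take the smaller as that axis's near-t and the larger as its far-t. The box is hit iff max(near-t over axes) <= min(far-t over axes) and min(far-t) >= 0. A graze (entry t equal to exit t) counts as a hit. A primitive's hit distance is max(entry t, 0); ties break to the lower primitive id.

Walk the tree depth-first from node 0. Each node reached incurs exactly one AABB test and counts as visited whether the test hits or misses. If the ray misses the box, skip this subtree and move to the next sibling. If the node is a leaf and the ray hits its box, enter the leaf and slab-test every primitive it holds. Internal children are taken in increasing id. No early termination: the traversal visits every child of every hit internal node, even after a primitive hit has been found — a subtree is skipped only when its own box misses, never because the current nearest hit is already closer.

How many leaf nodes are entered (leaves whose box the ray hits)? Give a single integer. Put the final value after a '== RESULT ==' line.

Walk:
N0 x:[2,41/3] y:[-9,26] z:[4,33/2] -> hit [4,41/3], descend [1, 2, 10, 14]
  N1 x:[11/3,9] y:[-2,6] z:[15/2,33/2] -> miss, prune
  N2 x:[2,10] y:[16,26] z:[17/2,16] -> miss, prune
  N10 x:[31/3,41/3] y:[1,23] z:[4,31/2] -> hit [31/3,41/3], descend [4, 9, 11]
    N4 x:[32/3,12] y:[6,12] z:[27/2,14] -> miss, prune
    N9 x:[12,41/3] y:[1,3] z:[4,11/2] -> miss, prune
    N11 x:[31/3,11] y:[20,23] z:[14,31/2] -> miss, prune
  N14 x:[10,41/3] y:[-9,-3] z:[9/2,15/2] -> miss, prune

order=[0, 1, 2, 10, 4, 9, 11, 14]  |boxes|=8  |leaves|=0  hit=miss

== RESULT ==
0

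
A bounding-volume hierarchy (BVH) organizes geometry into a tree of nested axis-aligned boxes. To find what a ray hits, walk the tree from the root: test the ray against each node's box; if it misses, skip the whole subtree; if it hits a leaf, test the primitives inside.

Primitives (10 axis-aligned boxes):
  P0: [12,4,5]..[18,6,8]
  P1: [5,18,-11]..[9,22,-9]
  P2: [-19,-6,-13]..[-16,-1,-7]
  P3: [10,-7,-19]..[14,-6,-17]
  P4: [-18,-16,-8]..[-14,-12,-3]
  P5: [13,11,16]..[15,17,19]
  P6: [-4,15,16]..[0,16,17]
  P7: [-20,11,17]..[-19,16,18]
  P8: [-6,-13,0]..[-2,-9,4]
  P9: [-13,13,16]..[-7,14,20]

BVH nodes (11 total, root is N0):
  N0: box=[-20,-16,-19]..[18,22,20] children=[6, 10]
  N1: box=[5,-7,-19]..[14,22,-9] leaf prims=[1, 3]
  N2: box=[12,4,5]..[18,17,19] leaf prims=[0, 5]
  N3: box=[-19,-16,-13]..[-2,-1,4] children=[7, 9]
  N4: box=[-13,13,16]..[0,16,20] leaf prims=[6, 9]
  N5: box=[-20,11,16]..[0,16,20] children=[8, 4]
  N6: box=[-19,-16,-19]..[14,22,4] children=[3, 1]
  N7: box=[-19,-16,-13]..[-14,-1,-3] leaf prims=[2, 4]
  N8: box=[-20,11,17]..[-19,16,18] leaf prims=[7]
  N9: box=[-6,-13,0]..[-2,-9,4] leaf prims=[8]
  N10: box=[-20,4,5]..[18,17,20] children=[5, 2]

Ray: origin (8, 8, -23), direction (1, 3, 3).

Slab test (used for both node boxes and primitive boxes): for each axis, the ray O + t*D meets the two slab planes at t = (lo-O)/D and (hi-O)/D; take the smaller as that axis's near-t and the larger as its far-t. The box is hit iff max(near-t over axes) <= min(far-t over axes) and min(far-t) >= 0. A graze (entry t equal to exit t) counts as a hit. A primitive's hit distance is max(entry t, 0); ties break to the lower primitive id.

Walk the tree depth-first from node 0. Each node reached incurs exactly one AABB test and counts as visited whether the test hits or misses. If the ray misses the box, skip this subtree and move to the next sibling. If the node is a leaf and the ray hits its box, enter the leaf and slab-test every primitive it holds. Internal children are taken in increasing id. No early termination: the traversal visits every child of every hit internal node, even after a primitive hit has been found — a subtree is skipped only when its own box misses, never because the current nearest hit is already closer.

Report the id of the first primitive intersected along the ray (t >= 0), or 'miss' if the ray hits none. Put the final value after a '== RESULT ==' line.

Trace the traversal:
N0 x:[-28,10] y:[-8,14/3] z:[4/3,43/3] -> hit [4/3,14/3], descend [6, 10]
  N6 x:[-27,6] y:[-8,14/3] z:[4/3,9] -> hit [4/3,14/3], descend [1, 3]
    N1 x:[-3,6] y:[-5,14/3] z:[4/3,14/3] -> hit [4/3,14/3] leaf, test {P1(miss), P3(miss)}
    N3 x:[-27,-10] y:[-8,-3] z:[10/3,9] -> miss, prune
  N10 x:[-28,10] y:[-4/3,3] z:[28/3,43/3] -> miss, prune

order=[0, 6, 1, 3, 10]  |boxes|=5  |leaves|=1  hit=miss

== RESULT ==
miss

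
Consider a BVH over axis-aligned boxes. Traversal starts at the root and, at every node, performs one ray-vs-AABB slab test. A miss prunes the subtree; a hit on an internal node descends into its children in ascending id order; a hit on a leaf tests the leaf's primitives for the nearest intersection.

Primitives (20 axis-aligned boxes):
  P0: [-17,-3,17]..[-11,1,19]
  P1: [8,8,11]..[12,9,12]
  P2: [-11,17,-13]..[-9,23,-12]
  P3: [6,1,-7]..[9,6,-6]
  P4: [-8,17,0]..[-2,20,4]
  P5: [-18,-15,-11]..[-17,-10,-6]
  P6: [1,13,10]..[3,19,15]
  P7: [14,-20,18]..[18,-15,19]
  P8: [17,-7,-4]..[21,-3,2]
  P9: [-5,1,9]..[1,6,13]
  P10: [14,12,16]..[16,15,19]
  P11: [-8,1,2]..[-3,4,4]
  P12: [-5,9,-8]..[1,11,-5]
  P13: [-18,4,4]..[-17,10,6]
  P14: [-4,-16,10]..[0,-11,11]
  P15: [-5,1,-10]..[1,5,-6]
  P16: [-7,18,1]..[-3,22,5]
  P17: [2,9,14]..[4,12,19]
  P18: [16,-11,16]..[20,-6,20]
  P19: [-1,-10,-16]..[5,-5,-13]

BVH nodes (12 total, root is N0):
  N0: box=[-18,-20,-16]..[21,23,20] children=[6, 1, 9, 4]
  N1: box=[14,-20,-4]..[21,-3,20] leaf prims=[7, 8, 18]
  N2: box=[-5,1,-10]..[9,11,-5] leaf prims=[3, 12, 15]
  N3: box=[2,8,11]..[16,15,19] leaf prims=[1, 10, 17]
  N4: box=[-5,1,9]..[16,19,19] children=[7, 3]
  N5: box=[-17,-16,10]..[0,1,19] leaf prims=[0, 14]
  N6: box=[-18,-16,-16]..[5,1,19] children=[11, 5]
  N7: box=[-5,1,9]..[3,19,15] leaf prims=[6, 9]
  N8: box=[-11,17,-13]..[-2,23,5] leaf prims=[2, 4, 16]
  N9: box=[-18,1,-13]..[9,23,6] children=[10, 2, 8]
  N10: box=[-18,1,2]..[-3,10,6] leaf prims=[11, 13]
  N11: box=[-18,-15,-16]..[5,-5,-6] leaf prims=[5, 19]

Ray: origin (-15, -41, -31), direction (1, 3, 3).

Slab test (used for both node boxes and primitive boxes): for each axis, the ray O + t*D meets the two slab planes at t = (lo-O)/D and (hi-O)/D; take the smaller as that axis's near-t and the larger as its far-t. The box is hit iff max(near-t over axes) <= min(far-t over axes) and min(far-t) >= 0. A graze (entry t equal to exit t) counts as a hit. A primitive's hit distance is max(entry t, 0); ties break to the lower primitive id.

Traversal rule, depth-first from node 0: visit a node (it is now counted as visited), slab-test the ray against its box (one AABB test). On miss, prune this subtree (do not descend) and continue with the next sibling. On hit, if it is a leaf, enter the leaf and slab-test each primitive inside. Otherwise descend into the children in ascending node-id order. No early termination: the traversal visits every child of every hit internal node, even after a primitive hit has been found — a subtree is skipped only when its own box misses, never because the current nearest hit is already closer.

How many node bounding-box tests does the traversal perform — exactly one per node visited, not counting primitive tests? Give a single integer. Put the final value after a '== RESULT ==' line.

Walk:
N0 x:[-3,36] y:[7,64/3] z:[5,17] -> hit [7,17], descend [1, 4, 6, 9]
  N1 x:[29,36] y:[7,38/3] z:[9,17] -> miss, prune
  N4 x:[10,31] y:[14,20] z:[40/3,50/3] -> hit [14,50/3], descend [3, 7]
    N3 x:[17,31] y:[49/3,56/3] z:[14,50/3] -> miss, prune
    N7 x:[10,18] y:[14,20] z:[40/3,46/3] -> hit [14,46/3] leaf, test {P6(miss), P9@t=14}
  N6 x:[-3,20] y:[25/3,14] z:[5,50/3] -> hit [25/3,14], descend [5, 11]
    N5 x:[-2,15] y:[25/3,14] z:[41/3,50/3] -> hit [41/3,14] leaf, test {P0(miss), P14(miss)}
    N11 x:[-3,20] y:[26/3,12] z:[5,25/3] -> miss, prune
  N9 x:[-3,24] y:[14,64/3] z:[6,37/3] -> miss, prune

Visited [0, 1, 4, 3, 7, 6, 5, 11, 9]. Tests: 9 box, 2 leaf. Nearest: P9.

== RESULT ==
9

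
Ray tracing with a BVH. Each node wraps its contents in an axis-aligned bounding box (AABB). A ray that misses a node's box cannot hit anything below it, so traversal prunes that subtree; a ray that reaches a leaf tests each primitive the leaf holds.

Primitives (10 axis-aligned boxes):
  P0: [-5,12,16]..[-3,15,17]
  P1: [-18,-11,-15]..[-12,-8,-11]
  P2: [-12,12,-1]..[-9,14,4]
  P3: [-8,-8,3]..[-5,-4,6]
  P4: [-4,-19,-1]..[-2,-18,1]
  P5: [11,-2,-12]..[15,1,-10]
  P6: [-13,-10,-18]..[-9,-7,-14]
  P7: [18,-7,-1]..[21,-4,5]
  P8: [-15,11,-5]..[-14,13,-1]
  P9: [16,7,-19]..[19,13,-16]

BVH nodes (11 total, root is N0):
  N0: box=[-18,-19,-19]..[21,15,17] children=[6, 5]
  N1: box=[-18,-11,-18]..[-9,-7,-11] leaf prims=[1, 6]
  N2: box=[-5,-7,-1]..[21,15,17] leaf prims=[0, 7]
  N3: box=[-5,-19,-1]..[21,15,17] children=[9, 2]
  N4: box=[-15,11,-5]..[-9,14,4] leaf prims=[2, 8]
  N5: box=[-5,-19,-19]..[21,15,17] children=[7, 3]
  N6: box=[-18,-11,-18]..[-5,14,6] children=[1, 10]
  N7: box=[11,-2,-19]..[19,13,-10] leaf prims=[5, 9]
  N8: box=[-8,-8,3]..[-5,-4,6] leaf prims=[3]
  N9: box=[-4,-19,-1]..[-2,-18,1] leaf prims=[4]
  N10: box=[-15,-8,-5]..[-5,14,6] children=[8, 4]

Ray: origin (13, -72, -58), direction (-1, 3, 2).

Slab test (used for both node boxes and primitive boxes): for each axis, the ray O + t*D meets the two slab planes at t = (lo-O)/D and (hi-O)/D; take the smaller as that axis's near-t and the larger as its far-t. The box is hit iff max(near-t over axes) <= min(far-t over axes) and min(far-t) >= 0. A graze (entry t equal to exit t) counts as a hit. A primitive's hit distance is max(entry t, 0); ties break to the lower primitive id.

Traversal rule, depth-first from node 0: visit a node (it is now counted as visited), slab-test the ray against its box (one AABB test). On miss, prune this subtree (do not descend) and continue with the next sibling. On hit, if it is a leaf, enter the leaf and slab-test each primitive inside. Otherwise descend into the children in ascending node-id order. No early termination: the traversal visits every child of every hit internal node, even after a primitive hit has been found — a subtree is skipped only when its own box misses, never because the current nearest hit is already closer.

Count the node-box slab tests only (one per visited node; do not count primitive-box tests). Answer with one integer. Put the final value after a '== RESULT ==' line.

Traverse from the root:
N0 x:[-8,31] y:[53/3,29] z:[39/2,75/2] -> hit [39/2,29], descend [5, 6]
  N5 x:[-8,18] y:[53/3,29] z:[39/2,75/2] -> miss, prune
  N6 x:[18,31] y:[61/3,86/3] z:[20,32] -> hit [61/3,86/3], descend [1, 10]
    N1 x:[22,31] y:[61/3,65/3] z:[20,47/2] -> miss, prune
    N10 x:[18,28] y:[64/3,86/3] z:[53/2,32] -> hit [53/2,28], descend [4, 8]
      N4 x:[22,28] y:[83/3,86/3] z:[53/2,31] -> hit [83/3,28] leaf, test {P2(miss), P8@t=83/3}
      N8 x:[18,21] y:[64/3,68/3] z:[61/2,32] -> miss, prune

order=[0, 5, 6, 1, 10, 4, 8]  |boxes|=7  |leaves|=1  hit=P8

== RESULT ==
7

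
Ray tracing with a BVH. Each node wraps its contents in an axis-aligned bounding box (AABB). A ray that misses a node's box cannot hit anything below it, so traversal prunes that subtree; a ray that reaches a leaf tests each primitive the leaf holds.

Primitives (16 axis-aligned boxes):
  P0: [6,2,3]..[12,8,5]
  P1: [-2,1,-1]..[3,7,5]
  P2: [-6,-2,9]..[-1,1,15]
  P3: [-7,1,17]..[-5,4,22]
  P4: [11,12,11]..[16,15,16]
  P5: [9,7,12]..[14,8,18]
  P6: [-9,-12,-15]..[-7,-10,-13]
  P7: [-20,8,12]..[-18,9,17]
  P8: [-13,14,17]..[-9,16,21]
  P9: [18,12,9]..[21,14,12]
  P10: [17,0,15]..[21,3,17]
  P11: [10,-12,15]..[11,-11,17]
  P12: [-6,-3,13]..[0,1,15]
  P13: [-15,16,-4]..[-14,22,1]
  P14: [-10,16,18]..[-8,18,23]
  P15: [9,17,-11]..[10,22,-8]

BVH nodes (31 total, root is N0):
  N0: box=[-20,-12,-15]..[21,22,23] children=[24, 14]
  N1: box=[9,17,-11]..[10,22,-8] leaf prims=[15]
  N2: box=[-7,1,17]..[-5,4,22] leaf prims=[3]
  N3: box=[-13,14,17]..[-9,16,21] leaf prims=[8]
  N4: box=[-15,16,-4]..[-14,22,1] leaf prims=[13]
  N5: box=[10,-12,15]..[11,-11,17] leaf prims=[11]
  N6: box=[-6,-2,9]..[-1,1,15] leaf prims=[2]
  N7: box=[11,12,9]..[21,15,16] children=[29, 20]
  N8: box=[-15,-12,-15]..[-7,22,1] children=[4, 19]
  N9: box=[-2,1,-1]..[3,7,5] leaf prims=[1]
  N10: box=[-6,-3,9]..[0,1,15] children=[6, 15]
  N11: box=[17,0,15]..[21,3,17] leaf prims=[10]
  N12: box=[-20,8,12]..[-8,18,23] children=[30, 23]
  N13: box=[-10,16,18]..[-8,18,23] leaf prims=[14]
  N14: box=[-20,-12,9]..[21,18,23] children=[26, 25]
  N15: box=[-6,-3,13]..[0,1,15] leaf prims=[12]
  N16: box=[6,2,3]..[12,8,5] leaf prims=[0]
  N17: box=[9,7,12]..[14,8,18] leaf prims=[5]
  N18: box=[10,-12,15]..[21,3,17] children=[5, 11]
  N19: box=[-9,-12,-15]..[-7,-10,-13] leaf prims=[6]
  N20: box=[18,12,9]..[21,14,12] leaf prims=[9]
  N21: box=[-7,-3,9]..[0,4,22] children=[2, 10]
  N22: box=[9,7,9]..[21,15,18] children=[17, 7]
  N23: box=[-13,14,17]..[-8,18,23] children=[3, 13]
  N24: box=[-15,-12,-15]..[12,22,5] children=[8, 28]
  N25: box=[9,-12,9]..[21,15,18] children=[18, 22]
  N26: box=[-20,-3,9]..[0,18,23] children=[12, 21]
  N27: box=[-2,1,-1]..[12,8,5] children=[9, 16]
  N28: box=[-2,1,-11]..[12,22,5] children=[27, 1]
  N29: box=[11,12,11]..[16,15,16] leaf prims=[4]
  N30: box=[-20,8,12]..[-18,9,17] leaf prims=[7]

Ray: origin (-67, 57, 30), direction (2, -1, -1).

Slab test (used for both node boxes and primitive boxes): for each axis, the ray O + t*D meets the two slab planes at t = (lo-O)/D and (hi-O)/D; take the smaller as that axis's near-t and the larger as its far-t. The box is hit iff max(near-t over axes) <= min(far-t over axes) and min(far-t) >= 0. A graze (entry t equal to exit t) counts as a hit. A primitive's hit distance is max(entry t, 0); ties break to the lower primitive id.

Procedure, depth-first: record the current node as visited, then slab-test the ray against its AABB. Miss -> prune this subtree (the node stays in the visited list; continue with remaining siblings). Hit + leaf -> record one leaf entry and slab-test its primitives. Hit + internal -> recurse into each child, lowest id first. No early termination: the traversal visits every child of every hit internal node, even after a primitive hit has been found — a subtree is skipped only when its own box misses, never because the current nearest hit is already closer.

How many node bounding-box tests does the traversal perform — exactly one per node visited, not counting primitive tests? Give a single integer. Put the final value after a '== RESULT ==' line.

Trace the traversal:
N0 x:[47/2,44] y:[35,69] z:[7,45] -> hit [35,44], descend [14, 24]
  N14 x:[47/2,44] y:[39,69] z:[7,21] -> miss, prune
  N24 x:[26,79/2] y:[35,69] z:[25,45] -> hit [35,79/2], descend [8, 28]
    N8 x:[26,30] y:[35,69] z:[29,45] -> miss, prune
    N28 x:[65/2,79/2] y:[35,56] z:[25,41] -> hit [35,79/2], descend [1, 27]
      N1 x:[38,77/2] y:[35,40] z:[38,41] -> hit [38,77/2] leaf, test {P15@t=38}
      N27 x:[65/2,79/2] y:[49,56] z:[25,31] -> miss, prune

order=[0, 14, 24, 8, 28, 1, 27]  |boxes|=7  |leaves|=1  hit=P15

== RESULT ==
7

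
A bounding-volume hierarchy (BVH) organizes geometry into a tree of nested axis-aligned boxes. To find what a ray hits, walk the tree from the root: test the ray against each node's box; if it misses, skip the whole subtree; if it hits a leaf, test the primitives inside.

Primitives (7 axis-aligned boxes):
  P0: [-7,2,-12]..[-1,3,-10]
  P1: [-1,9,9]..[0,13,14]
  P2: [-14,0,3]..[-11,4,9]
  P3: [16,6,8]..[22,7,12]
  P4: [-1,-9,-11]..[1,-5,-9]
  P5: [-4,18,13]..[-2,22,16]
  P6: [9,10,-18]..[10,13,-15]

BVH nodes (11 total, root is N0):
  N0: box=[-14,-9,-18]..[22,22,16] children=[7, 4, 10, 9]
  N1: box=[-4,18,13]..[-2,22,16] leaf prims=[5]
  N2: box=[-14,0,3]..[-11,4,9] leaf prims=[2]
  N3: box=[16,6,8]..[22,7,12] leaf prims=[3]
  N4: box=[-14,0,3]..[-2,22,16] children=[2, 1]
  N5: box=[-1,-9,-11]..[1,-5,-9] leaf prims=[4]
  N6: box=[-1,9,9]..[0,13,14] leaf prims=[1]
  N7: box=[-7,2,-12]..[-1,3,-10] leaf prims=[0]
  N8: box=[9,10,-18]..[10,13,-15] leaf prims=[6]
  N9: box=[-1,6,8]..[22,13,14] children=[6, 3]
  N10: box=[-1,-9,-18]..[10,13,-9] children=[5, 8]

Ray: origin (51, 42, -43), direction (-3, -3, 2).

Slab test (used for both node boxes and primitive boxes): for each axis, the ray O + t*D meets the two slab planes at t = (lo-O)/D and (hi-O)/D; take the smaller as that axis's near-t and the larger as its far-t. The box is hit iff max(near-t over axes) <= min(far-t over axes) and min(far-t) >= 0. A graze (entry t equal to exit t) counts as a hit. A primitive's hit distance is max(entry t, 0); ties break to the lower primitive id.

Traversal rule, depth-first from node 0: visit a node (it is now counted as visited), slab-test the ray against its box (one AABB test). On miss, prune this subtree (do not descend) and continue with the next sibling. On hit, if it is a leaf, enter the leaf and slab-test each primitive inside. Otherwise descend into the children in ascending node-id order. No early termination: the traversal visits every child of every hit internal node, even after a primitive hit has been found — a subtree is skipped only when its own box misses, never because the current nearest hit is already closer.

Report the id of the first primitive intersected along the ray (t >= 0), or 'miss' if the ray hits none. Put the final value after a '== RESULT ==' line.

Walk:
N0 x:[29/3,65/3] y:[20/3,17] z:[25/2,59/2] -> hit [25/2,17], descend [4, 7, 9, 10]
  N4 x:[53/3,65/3] y:[20/3,14] z:[23,59/2] -> miss, prune
  N7 x:[52/3,58/3] y:[13,40/3] z:[31/2,33/2] -> miss, prune
  N9 x:[29/3,52/3] y:[29/3,12] z:[51/2,57/2] -> miss, prune
  N10 x:[41/3,52/3] y:[29/3,17] z:[25/2,17] -> hit [41/3,17], descend [5, 8]
    N5 x:[50/3,52/3] y:[47/3,17] z:[16,17] -> hit [50/3,17] leaf, test {P4@t=50/3}
    N8 x:[41/3,14] y:[29/3,32/3] z:[25/2,14] -> miss, prune

Visited [0, 4, 7, 9, 10, 5, 8]. Tests: 7 box, 1 leaf. Nearest: P4.

== RESULT ==
4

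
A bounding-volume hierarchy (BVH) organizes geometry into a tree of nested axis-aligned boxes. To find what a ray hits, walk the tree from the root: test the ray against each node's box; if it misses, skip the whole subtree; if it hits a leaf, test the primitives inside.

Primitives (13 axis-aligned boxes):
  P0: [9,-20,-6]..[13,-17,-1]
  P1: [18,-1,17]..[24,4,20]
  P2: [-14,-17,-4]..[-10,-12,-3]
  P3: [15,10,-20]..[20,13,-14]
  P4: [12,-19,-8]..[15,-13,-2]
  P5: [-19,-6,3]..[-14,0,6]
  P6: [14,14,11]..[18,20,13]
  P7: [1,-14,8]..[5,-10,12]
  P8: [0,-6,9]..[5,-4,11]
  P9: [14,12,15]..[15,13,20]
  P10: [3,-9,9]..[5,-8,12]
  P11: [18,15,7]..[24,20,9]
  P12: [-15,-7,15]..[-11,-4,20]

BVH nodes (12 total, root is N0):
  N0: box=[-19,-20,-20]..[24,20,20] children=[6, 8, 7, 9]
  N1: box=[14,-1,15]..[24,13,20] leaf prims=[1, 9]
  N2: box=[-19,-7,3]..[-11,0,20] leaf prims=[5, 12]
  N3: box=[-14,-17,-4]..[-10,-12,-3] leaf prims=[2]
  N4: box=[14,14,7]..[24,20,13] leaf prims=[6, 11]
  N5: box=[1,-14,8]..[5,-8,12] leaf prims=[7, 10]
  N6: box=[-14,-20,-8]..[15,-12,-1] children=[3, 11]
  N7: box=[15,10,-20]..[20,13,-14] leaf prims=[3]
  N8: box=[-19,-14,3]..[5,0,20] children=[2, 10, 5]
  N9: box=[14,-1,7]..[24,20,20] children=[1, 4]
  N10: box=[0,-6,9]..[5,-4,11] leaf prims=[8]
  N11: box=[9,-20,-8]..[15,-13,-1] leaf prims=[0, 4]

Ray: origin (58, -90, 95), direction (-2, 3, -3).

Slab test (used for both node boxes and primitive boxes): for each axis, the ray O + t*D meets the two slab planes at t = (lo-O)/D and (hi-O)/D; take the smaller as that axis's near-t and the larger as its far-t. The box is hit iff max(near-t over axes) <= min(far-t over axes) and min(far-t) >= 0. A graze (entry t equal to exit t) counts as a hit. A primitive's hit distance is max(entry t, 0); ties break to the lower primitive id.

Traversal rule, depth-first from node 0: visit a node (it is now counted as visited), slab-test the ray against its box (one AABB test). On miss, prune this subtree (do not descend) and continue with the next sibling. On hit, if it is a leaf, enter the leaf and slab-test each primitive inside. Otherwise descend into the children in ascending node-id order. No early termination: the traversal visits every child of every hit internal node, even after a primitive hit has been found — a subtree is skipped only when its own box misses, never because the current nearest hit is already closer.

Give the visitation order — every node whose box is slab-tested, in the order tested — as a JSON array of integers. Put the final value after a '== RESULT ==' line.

Traverse from the root:
N0 x:[17,77/2] y:[70/3,110/3] z:[25,115/3] -> hit [25,110/3], descend [6, 7, 8, 9]
  N6 x:[43/2,36] y:[70/3,26] z:[32,103/3] -> miss, prune
  N7 x:[19,43/2] y:[100/3,103/3] z:[109/3,115/3] -> miss, prune
  N8 x:[53/2,77/2] y:[76/3,30] z:[25,92/3] -> hit [53/2,30], descend [2, 5, 10]
    N2 x:[69/2,77/2] y:[83/3,30] z:[25,92/3] -> miss, prune
    N5 x:[53/2,57/2] y:[76/3,82/3] z:[83/3,29] -> miss, prune
    N10 x:[53/2,29] y:[28,86/3] z:[28,86/3] -> hit [28,86/3] leaf, test {P8@t=28}
  N9 x:[17,22] y:[89/3,110/3] z:[25,88/3] -> miss, prune

8 AABB tests over nodes [0, 6, 7, 8, 2, 5, 10, 9]; 1 leaf entered; closest P8.

== RESULT ==
[0, 6, 7, 8, 2, 5, 10, 9]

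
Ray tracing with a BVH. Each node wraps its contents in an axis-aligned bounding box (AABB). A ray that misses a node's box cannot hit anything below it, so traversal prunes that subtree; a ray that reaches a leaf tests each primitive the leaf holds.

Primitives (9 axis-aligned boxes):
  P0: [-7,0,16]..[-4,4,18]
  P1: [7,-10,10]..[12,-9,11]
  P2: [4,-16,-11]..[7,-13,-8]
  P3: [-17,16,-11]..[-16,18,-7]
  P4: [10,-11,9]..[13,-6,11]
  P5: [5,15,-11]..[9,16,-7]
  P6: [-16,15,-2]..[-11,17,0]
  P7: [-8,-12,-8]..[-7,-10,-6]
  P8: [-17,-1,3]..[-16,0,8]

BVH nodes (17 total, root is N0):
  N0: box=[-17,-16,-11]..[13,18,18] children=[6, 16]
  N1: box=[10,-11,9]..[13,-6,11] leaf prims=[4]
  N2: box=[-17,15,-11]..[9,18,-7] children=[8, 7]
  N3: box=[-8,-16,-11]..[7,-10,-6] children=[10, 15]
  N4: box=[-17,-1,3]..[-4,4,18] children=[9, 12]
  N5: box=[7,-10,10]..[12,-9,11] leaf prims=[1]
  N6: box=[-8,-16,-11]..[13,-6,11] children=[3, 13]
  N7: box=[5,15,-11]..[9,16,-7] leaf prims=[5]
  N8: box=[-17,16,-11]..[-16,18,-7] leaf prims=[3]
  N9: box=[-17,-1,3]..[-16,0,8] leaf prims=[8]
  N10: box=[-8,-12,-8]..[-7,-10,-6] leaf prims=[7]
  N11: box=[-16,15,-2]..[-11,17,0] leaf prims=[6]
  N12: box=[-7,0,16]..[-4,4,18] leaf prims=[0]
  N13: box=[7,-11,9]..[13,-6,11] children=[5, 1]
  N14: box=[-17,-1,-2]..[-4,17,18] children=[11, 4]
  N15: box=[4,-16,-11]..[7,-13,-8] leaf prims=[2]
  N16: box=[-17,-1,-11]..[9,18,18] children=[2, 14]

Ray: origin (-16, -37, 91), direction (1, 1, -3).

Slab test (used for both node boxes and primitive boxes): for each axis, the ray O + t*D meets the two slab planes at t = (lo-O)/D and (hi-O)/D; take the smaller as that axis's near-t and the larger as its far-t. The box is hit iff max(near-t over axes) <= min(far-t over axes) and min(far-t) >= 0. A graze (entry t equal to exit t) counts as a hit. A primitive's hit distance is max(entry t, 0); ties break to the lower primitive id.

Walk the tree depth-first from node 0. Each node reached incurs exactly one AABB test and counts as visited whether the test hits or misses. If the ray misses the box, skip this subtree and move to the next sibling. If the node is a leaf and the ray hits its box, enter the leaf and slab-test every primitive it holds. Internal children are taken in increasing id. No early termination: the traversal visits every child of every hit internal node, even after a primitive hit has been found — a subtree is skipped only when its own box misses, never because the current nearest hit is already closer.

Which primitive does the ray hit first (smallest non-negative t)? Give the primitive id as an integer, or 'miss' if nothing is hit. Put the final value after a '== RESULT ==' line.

Trace the traversal:
N0 x:[-1,29] y:[21,55] z:[73/3,34] -> hit [73/3,29], descend [6, 16]
  N6 x:[8,29] y:[21,31] z:[80/3,34] -> hit [80/3,29], descend [3, 13]
    N3 x:[8,23] y:[21,27] z:[97/3,34] -> miss, prune
    N13 x:[23,29] y:[26,31] z:[80/3,82/3] -> hit [80/3,82/3], descend [1, 5]
      N1 x:[26,29] y:[26,31] z:[80/3,82/3] -> hit [80/3,82/3] leaf, test {P4@t=80/3}
      N5 x:[23,28] y:[27,28] z:[80/3,27] -> hit [27,27] leaf, test {P1@t=27}
  N16 x:[-1,25] y:[36,55] z:[73/3,34] -> miss, prune

Summary -> nodes [0, 6, 3, 13, 1, 5, 16]; box-tests=7; leaf-entries=2; first=P4

== RESULT ==
4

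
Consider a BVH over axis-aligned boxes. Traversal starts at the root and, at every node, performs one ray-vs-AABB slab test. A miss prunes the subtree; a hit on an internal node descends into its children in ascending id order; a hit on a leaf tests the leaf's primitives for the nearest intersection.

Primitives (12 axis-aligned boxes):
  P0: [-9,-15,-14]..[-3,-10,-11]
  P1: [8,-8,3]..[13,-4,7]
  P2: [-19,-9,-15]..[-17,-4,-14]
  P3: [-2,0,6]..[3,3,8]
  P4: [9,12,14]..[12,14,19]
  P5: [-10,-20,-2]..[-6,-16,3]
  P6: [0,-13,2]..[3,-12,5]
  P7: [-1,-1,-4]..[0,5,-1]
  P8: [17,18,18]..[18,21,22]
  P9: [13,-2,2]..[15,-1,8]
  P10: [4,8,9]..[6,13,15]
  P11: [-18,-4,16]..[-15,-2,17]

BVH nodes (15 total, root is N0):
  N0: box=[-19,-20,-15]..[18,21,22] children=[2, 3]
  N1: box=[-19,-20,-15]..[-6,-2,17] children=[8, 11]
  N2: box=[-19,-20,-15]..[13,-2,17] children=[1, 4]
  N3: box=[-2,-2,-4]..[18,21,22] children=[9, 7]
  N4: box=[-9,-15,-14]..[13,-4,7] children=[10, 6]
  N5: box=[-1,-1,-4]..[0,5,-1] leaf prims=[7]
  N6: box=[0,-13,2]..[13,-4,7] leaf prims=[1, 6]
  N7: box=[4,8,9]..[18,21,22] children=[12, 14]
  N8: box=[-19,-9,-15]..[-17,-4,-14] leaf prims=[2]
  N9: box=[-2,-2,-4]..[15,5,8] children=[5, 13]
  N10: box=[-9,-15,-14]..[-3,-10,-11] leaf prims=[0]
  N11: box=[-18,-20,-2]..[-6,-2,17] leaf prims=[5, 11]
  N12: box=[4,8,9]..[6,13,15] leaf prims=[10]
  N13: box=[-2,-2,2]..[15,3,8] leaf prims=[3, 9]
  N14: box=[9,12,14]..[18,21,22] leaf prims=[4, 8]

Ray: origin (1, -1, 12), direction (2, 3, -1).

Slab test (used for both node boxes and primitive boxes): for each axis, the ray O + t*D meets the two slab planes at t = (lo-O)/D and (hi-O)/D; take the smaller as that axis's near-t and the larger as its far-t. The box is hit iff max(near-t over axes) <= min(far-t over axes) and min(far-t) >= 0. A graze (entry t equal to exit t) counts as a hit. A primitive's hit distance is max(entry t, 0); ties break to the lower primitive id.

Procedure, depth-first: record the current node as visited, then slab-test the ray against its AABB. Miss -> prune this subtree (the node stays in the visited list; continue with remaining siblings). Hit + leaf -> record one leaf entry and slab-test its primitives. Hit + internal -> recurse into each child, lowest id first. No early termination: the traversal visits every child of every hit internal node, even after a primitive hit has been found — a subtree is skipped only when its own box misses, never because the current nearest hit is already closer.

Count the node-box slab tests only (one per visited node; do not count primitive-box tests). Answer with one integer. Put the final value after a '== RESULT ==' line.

Walk:
N0 x:[-10,17/2] y:[-19/3,22/3] z:[-10,27] -> hit [-19/3,22/3], descend [2, 3]
  N2 x:[-10,6] y:[-19/3,-1/3] z:[-5,27] -> miss, prune
  N3 x:[-3/2,17/2] y:[-1/3,22/3] z:[-10,16] -> hit [-1/3,22/3], descend [7, 9]
    N7 x:[3/2,17/2] y:[3,22/3] z:[-10,3] -> hit [3,3], descend [12, 14]
      N12 x:[3/2,5/2] y:[3,14/3] z:[-3,3] -> miss, prune
      N14 x:[4,17/2] y:[13/3,22/3] z:[-10,-2] -> miss, prune
    N9 x:[-3/2,7] y:[-1/3,2] z:[4,16] -> miss, prune

order=[0, 2, 3, 7, 12, 14, 9]  |boxes|=7  |leaves|=0  hit=miss

== RESULT ==
7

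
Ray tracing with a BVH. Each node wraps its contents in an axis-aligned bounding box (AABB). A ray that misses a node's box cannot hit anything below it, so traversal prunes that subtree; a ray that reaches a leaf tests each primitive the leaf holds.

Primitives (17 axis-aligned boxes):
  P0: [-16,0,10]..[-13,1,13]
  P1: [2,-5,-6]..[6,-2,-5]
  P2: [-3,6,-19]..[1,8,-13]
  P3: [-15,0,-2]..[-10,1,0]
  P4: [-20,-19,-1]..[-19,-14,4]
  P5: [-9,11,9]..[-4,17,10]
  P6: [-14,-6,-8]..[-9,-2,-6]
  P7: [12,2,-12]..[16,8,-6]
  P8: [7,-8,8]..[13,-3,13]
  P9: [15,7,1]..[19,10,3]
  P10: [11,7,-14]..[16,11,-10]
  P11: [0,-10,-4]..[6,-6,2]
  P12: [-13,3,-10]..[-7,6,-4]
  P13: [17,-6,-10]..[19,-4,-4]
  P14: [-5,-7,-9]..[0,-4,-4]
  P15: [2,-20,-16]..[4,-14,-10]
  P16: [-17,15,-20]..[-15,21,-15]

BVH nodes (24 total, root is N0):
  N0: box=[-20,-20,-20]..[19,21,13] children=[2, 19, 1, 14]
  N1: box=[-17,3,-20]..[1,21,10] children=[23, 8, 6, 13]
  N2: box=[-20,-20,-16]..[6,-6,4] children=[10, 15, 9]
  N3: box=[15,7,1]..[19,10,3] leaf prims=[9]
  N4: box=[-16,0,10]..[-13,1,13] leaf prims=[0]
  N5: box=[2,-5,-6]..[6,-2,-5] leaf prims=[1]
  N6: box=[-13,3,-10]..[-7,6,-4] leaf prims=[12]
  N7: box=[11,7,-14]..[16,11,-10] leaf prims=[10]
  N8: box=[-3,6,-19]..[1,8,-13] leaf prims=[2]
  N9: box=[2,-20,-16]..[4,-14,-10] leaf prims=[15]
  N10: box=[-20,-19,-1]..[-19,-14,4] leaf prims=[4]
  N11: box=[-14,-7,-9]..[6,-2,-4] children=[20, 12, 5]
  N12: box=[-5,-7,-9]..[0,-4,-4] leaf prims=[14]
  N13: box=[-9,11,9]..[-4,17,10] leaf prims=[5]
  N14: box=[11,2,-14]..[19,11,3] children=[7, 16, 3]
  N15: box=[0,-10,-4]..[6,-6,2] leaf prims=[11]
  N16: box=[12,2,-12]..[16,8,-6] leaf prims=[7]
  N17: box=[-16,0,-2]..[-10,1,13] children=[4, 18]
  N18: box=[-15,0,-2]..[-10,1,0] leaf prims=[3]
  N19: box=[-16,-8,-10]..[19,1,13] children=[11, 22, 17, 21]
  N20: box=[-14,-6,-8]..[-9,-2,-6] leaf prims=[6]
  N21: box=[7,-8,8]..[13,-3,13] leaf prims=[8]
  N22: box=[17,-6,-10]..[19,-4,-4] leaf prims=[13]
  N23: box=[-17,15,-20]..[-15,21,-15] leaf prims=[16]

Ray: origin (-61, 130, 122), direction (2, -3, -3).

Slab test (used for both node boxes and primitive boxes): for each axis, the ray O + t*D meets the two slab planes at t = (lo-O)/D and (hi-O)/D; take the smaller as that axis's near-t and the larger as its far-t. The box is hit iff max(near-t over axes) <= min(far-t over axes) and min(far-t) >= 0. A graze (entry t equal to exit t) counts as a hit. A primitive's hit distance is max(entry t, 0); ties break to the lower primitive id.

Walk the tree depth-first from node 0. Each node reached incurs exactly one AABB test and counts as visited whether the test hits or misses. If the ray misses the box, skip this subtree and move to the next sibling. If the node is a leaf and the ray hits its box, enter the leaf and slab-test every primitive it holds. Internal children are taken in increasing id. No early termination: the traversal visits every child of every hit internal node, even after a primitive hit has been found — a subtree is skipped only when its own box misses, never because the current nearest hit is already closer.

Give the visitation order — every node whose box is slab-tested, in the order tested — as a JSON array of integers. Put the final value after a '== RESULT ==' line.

Traverse from the root:
N0 x:[41/2,40] y:[109/3,50] z:[109/3,142/3] -> hit [109/3,40], descend [1, 2, 14, 19]
  N1 x:[22,31] y:[109/3,127/3] z:[112/3,142/3] -> miss, prune
  N2 x:[41/2,67/2] y:[136/3,50] z:[118/3,46] -> miss, prune
  N14 x:[36,40] y:[119/3,128/3] z:[119/3,136/3] -> hit [119/3,40], descend [3, 7, 16]
    N3 x:[38,40] y:[40,41] z:[119/3,121/3] -> hit [40,40] leaf, test {P9@t=40}
    N7 x:[36,77/2] y:[119/3,41] z:[44,136/3] -> miss, prune
    N16 x:[73/2,77/2] y:[122/3,128/3] z:[128/3,134/3] -> miss, prune
  N19 x:[45/2,40] y:[43,46] z:[109/3,44] -> miss, prune

8 AABB tests over nodes [0, 1, 2, 14, 3, 7, 16, 19]; 1 leaf entered; closest P9.

== RESULT ==
[0, 1, 2, 14, 3, 7, 16, 19]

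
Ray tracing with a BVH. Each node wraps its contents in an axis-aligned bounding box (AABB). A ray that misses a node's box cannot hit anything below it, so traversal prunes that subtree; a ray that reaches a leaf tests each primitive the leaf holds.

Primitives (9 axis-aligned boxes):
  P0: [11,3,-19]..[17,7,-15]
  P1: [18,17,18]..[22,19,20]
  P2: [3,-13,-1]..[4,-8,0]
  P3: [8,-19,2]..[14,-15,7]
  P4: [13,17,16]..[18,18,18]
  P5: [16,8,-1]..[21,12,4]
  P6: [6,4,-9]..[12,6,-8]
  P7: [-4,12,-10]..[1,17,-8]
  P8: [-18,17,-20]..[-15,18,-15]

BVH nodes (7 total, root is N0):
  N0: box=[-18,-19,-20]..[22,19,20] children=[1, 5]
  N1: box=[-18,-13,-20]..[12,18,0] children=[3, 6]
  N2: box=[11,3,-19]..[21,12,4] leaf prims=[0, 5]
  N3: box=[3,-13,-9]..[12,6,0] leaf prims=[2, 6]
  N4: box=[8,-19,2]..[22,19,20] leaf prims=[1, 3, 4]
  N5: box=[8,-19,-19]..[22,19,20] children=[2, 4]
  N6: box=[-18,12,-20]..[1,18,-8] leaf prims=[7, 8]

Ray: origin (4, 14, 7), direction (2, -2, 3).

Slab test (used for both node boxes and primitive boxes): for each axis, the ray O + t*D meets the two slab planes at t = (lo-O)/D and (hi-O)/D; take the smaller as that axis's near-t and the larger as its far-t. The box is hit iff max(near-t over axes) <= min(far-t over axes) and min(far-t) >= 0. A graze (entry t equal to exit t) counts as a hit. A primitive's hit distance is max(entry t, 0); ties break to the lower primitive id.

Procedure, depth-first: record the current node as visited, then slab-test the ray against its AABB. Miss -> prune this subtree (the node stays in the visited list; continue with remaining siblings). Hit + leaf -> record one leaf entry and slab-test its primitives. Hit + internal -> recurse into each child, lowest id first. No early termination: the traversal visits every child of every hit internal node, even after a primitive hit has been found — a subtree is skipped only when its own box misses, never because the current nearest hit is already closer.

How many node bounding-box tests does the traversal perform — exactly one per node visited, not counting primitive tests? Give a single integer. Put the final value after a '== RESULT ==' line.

Traverse from the root:
N0 x:[-11,9] y:[-5/2,33/2] z:[-9,13/3] -> hit [-5/2,13/3], descend [1, 5]
  N1 x:[-11,4] y:[-2,27/2] z:[-9,-7/3] -> miss, prune
  N5 x:[2,9] y:[-5/2,33/2] z:[-26/3,13/3] -> hit [2,13/3], descend [2, 4]
    N2 x:[7/2,17/2] y:[1,11/2] z:[-26/3,-1] -> miss, prune
    N4 x:[2,9] y:[-5/2,33/2] z:[-5/3,13/3] -> hit [2,13/3] leaf, test {P1(miss), P3(miss), P4(miss)}

5 AABB tests over nodes [0, 1, 5, 2, 4]; 1 leaf entered; closest miss.

== RESULT ==
5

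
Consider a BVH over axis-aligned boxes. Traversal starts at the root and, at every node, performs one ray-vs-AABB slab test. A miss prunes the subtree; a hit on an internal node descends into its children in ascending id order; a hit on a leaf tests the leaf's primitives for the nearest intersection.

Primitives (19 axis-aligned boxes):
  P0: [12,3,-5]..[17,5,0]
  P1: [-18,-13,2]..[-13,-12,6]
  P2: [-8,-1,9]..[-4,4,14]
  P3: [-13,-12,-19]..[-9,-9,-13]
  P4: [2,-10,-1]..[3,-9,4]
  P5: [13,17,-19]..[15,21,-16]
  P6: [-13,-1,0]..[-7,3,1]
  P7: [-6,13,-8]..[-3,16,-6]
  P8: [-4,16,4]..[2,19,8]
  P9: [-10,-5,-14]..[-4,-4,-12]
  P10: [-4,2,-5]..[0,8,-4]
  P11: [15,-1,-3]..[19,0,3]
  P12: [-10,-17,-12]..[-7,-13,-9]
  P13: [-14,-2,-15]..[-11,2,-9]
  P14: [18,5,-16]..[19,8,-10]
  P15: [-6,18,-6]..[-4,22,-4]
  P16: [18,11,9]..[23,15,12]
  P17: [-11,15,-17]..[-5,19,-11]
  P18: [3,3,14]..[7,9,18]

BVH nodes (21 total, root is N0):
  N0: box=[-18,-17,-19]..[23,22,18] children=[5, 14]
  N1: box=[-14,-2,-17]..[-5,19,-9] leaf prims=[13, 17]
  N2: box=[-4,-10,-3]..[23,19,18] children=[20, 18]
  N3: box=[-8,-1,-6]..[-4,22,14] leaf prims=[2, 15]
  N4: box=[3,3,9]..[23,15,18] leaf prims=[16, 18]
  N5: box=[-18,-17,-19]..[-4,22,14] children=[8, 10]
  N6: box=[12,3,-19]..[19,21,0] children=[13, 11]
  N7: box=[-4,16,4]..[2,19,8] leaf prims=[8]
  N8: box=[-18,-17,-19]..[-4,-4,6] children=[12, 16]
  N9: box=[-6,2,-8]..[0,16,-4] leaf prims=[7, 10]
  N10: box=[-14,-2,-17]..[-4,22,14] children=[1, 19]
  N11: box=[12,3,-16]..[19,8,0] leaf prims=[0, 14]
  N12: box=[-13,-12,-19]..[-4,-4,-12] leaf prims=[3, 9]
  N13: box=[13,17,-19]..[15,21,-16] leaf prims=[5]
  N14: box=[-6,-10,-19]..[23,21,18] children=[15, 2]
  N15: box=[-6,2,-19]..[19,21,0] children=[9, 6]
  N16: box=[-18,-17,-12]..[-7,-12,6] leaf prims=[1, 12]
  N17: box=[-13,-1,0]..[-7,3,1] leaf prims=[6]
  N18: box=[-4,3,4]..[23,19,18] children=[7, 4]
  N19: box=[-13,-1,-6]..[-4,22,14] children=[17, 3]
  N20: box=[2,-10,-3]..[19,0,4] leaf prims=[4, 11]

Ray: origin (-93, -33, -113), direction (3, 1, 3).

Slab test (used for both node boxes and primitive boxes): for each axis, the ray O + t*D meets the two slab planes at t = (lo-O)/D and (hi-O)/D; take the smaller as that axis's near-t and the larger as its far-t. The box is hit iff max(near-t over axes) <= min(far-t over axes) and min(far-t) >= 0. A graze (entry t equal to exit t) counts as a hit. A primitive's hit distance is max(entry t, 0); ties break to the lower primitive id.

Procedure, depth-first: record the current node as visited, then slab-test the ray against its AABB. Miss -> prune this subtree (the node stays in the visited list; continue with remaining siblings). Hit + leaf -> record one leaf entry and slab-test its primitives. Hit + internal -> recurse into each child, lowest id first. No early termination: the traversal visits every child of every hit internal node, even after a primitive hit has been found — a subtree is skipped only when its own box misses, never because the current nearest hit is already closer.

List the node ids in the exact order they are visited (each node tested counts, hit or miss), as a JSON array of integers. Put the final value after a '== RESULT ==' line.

Traverse from the root:
N0 x:[25,116/3] y:[16,55] z:[94/3,131/3] -> hit [94/3,116/3], descend [5, 14]
  N5 x:[25,89/3] y:[16,55] z:[94/3,127/3] -> miss, prune
  N14 x:[29,116/3] y:[23,54] z:[94/3,131/3] -> hit [94/3,116/3], descend [2, 15]
    N2 x:[89/3,116/3] y:[23,52] z:[110/3,131/3] -> hit [110/3,116/3], descend [18, 20]
      N18 x:[89/3,116/3] y:[36,52] z:[39,131/3] -> miss, prune
      N20 x:[95/3,112/3] y:[23,33] z:[110/3,39] -> miss, prune
    N15 x:[29,112/3] y:[35,54] z:[94/3,113/3] -> hit [35,112/3], descend [6, 9]
      N6 x:[35,112/3] y:[36,54] z:[94/3,113/3] -> hit [36,112/3], descend [11, 13]
        N11 x:[35,112/3] y:[36,41] z:[97/3,113/3] -> hit [36,112/3] leaf, test {P0@t=36, P14(miss)}
        N13 x:[106/3,36] y:[50,54] z:[94/3,97/3] -> miss, prune
      N9 x:[29,31] y:[35,49] z:[35,109/3] -> miss, prune

11 AABB tests over nodes [0, 5, 14, 2, 18, 20, 15, 6, 11, 13, 9]; 1 leaf entered; closest P0.

== RESULT ==
[0, 5, 14, 2, 18, 20, 15, 6, 11, 13, 9]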